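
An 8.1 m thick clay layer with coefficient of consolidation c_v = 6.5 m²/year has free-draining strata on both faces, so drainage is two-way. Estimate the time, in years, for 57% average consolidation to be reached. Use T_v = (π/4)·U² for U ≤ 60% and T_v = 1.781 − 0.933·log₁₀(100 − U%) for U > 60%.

Drainage path length: H_d = H/2 = 4.05 m (double drainage).
U ≤ 60%: T_v = (π/4)·U² = (π/4)×0.57² = 0.25518.
t = T_v·H_d²/c_v = 0.25518×4.05²/6.5 = 0.6439 years.

t ≈ 0.644 years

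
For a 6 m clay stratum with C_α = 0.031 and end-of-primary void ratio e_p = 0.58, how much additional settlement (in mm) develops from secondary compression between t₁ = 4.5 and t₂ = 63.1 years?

S_s ≈ 135 mm

Secondary compression: S_s = C_α·H/(1+e_p)·log₁₀(t₂/t₁)
S_s = 0.031×6/(1+0.58)×log₁₀(63.1/4.5)
    = 0.1177 × 1.147 = 0.135 m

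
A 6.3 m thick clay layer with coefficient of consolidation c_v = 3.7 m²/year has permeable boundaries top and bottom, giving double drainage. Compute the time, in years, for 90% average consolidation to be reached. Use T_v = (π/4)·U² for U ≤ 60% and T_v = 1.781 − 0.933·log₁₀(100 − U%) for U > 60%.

Drainage path length: H_d = H/2 = 3.15 m (double drainage).
U > 60%: T_v = 1.781 − 0.933·log₁₀(100 − 90) = 0.848.
t = T_v·H_d²/c_v = 0.848×3.15²/3.7 = 2.274 years.

t ≈ 2.27 years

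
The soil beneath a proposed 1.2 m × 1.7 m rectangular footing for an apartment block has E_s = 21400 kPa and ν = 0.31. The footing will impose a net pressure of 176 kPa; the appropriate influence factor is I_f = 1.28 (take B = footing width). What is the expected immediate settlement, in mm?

Immediate (elastic) settlement: S_e = q·B·(1−ν²)/E_s · I_f.
S_e = 176 × 1.2 × (1 − 0.31²) / 21400 × 1.28
    = 176 × 1.2 × 0.9039 / 21400 × 1.28
    = 0.01142 m = 11.42 mm

S_e ≈ 11.4 mm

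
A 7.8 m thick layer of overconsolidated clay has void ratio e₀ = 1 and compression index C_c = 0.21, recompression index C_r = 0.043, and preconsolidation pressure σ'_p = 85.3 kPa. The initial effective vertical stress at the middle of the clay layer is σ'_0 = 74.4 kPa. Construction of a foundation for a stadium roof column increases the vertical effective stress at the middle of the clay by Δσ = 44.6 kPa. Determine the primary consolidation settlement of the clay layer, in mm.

Final effective stress: σ'_f = 74.4 + 44.6 = 119 kPa.
σ'_f = 119 > σ'_p = 85.3 kPa, so the stress path crosses the preconsolidation pressure — recompression up to σ'_p, then virgin compression beyond:
S_c = H/(1+e₀)·[C_r·log₁₀(σ'_p/σ'_0) + C_c·log₁₀(σ'_f/σ'_p)]
    = 7.8/2 × [0.043×log₁₀(85.3/74.4) + 0.21×log₁₀(119/85.3)]
    = 3.9 × [0.0025532 + 0.030366] = 0.1284 m

S_c ≈ 128 mm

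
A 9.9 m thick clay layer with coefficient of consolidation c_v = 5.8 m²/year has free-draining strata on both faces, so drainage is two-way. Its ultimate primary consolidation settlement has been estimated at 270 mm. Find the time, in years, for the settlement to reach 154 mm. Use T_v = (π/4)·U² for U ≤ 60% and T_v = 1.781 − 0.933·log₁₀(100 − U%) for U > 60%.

t ≈ 1.08 years

Drainage path length: H_d = H/2 = 4.95 m (double drainage).
U = S(t)/S_ult = 154/270 = 0.5704.
U ≤ 60%: T_v = (π/4)·U² = (π/4)×0.57037² = 0.25551.
t = T_v·H_d²/c_v = 0.25551×4.95²/5.8 = 1.079 years.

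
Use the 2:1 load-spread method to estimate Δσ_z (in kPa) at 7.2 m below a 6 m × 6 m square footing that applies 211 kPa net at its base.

By the 2:1 method the load spreads at 1 horizontal : 2 vertical, so at depth z the loaded area has grown by z in each plan dimension:
Δσ = qBL/((B+z)(L+z)) = 211×6×6/((6+7.2)(6+7.2)) = 43.595 kPa

Δσ_z ≈ 43.6 kPa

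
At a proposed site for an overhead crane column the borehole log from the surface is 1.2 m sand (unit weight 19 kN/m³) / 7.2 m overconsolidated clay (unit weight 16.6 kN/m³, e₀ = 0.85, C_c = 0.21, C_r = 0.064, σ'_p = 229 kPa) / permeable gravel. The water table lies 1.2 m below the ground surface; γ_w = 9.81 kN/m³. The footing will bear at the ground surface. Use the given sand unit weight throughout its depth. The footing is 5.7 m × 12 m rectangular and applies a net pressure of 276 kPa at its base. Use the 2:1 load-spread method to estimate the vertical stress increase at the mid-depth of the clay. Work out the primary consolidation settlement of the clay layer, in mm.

S_c ≈ 128 mm

Mid-depth of clay below the ground surface: z = 1.2 + 7.2/2 = 4.8 m.
Total vertical stress at mid-clay: σ_v = 19×1.2 + 16.6×3.6 = 82.56 kPa.
Pore pressure: u = 9.81×(4.8 − 1.2) = 35.316 kPa.
Initial effective stress: σ'_0 = σ_v − u = 82.56 − 35.316 = 47.244 kPa.
Stress increase at mid-clay by the 2:1 spreading method:
Δσ = qBL/((B+z)(L+z)) = 276×5.7×12/((5.7+4.8)(12+4.8)) = 107.02 kPa
Final effective stress: σ'_f = 47.244 + 107.02 = 154.26 kPa.
σ'_f = 154.26 ≤ σ'_p = 229 kPa, so the clay remains overconsolidated and only the recompression index applies:
S_c = C_r·H/(1+e₀)·log₁₀(σ'_f/σ'_0) = 0.064×7.2/1.85×log₁₀(154.26/47.244)
    = 0.24908 × 0.51391 = 0.128 m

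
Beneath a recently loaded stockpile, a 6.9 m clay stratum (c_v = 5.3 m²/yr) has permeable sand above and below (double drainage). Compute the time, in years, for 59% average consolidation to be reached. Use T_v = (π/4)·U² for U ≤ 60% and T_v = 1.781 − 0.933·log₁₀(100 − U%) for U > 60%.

t ≈ 0.614 years

Drainage path length: H_d = H/2 = 3.45 m (double drainage).
U ≤ 60%: T_v = (π/4)·U² = (π/4)×0.59² = 0.2734.
t = T_v·H_d²/c_v = 0.2734×3.45²/5.3 = 0.614 years.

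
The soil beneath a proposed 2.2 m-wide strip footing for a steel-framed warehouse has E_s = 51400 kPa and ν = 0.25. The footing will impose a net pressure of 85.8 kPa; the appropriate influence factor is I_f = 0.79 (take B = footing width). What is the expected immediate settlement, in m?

Immediate (elastic) settlement: S_e = q·B·(1−ν²)/E_s · I_f.
S_e = 85.8 × 2.2 × (1 − 0.25²) / 51400 × 0.79
    = 85.8 × 2.2 × 0.9375 / 51400 × 0.79
    = 0.00272 m

S_e ≈ 0.00272 m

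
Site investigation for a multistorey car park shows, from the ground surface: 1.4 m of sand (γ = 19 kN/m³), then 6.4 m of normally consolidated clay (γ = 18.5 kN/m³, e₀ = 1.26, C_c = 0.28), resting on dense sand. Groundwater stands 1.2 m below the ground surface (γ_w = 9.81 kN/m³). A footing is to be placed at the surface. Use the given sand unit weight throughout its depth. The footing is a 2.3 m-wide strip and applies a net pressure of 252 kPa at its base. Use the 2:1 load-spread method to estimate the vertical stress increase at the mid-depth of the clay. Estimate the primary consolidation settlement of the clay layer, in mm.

Mid-depth of clay below the ground surface: z = 1.4 + 6.4/2 = 4.6 m.
Total vertical stress at mid-clay: σ_v = 19×1.4 + 18.5×3.2 = 85.8 kPa.
Pore pressure: u = 9.81×(4.6 − 1.2) = 33.354 kPa.
Initial effective stress: σ'_0 = σ_v − u = 85.8 − 33.354 = 52.446 kPa.
Stress increase at mid-clay by the 2:1 spreading method:
Δσ = qB/(B+z) = 252×2.3/(2.3+4.6) = 84 kPa
Final effective stress: σ'_f = σ'_0 + Δσ = 52.446 + 84 = 136.45 kPa.
Normally consolidated clay, so the full stress increment lies on the virgin compression line:
S_c = C_c·H/(1+e₀)·log₁₀(σ'_f/σ'_0) = 0.28×6.4/(1+1.26)×log₁₀(136.45/52.446)
    = 0.79292 × 0.41526 = 0.3293 m

S_c ≈ 329 mm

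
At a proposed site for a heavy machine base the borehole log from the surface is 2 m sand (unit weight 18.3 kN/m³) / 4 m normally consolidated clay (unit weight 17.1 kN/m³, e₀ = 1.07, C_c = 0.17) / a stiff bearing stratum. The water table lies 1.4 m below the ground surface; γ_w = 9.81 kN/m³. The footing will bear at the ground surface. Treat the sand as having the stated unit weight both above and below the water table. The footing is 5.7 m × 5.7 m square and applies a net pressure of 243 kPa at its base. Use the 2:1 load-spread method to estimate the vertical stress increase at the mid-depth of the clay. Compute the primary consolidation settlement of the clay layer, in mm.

S_c ≈ 150 mm

Mid-depth of clay below the ground surface: z = 2 + 4/2 = 4 m.
Total vertical stress at mid-clay: σ_v = 18.3×2 + 17.1×2 = 70.8 kPa.
Pore pressure: u = 9.81×(4 − 1.4) = 25.506 kPa.
Initial effective stress: σ'_0 = σ_v − u = 70.8 − 25.506 = 45.294 kPa.
Stress increase at mid-clay by the 2:1 spreading method:
Δσ = qBL/((B+z)(L+z)) = 243×5.7×5.7/((5.7+4)(5.7+4)) = 83.91 kPa
Final effective stress: σ'_f = σ'_0 + Δσ = 45.294 + 83.91 = 129.2 kPa.
Normally consolidated clay, so the full stress increment lies on the virgin compression line:
S_c = C_c·H/(1+e₀)·log₁₀(σ'_f/σ'_0) = 0.17×4/(1+1.07)×log₁₀(129.2/45.294)
    = 0.3285 × 0.45522 = 0.1495 m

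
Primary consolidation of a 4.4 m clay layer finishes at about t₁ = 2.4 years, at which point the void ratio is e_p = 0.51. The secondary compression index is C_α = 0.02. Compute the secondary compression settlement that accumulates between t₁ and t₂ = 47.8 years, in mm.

S_s ≈ 75.7 mm

Secondary compression: S_s = C_α·H/(1+e_p)·log₁₀(t₂/t₁)
S_s = 0.02×4.4/(1+0.51)×log₁₀(47.8/2.4)
    = 0.05828 × 1.299 = 0.07572 m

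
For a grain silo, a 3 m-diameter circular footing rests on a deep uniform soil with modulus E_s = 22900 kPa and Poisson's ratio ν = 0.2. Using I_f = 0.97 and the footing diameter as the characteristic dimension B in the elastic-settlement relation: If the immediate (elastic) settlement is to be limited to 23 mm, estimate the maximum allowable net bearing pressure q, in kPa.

S_e = q·B·(1−ν²)/E_s · I_f  ⇒  q = S_e·E_s / (B·(1−ν²)·I_f).
q = 0.023 × 22900 / (3 × 0.96 × 0.97) = 188.5 kPa

q ≈ 189 kPa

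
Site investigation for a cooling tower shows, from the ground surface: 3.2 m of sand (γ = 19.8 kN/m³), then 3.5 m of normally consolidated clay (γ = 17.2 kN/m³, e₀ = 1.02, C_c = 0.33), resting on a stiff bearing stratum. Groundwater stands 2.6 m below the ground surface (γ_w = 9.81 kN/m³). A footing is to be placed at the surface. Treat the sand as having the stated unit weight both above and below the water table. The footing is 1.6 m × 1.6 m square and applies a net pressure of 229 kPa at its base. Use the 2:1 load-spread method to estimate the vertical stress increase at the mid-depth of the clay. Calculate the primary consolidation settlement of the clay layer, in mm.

S_c ≈ 44 mm

Mid-depth of clay below the ground surface: z = 3.2 + 3.5/2 = 4.95 m.
Total vertical stress at mid-clay: σ_v = 19.8×3.2 + 17.2×1.75 = 93.46 kPa.
Pore pressure: u = 9.81×(4.95 − 2.6) = 23.054 kPa.
Initial effective stress: σ'_0 = σ_v − u = 93.46 − 23.054 = 70.406 kPa.
Stress increase at mid-clay by the 2:1 spreading method:
Δσ = qBL/((B+z)(L+z)) = 229×1.6×1.6/((1.6+4.95)(1.6+4.95)) = 13.664 kPa
Final effective stress: σ'_f = σ'_0 + Δσ = 70.406 + 13.664 = 84.07 kPa.
Normally consolidated clay, so the full stress increment lies on the virgin compression line:
S_c = C_c·H/(1+e₀)·log₁₀(σ'_f/σ'_0) = 0.33×3.5/(1+1.02)×log₁₀(84.07/70.406)
    = 0.57178 × 0.077031 = 0.04404 m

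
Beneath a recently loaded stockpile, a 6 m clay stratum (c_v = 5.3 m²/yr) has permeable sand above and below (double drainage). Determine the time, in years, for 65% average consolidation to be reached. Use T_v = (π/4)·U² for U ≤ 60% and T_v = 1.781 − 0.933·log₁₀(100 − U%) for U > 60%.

t ≈ 0.578 years

Drainage path length: H_d = H/2 = 3 m (double drainage).
U > 60%: T_v = 1.781 − 0.933·log₁₀(100 − 65) = 0.34038.
t = T_v·H_d²/c_v = 0.34038×3²/5.3 = 0.578 years.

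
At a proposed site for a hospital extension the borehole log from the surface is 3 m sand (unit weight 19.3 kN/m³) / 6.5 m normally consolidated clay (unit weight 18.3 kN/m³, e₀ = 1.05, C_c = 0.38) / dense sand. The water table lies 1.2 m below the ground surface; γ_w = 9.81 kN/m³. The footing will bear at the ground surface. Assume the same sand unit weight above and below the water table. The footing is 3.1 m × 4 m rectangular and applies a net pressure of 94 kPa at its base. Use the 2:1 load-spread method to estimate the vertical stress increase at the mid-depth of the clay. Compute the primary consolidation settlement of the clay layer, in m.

S_c ≈ 0.0863 m

Mid-depth of clay below the ground surface: z = 3 + 6.5/2 = 6.25 m.
Total vertical stress at mid-clay: σ_v = 19.3×3 + 18.3×3.25 = 117.38 kPa.
Pore pressure: u = 9.81×(6.25 − 1.2) = 49.541 kPa.
Initial effective stress: σ'_0 = σ_v − u = 117.38 − 49.541 = 67.839 kPa.
Stress increase at mid-clay by the 2:1 spreading method:
Δσ = qBL/((B+z)(L+z)) = 94×3.1×4/((3.1+6.25)(4+6.25)) = 12.162 kPa
Final effective stress: σ'_f = σ'_0 + Δσ = 67.839 + 12.162 = 80.001 kPa.
Normally consolidated clay, so the full stress increment lies on the virgin compression line:
S_c = C_c·H/(1+e₀)·log₁₀(σ'_f/σ'_0) = 0.38×6.5/(1+1.05)×log₁₀(80.001/67.839)
    = 1.2049 × 0.071616 = 0.08629 m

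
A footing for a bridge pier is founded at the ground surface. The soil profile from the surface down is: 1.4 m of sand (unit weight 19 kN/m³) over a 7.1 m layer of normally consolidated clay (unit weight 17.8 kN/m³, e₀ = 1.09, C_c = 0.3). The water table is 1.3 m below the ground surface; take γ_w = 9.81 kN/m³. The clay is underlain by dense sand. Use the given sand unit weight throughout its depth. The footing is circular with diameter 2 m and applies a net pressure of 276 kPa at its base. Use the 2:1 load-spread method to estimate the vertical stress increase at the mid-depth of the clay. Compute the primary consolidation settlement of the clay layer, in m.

S_c ≈ 0.156 m

Mid-depth of clay below the ground surface: z = 1.4 + 7.1/2 = 4.95 m.
Total vertical stress at mid-clay: σ_v = 19×1.4 + 17.8×3.55 = 89.79 kPa.
Pore pressure: u = 9.81×(4.95 − 1.3) = 35.806 kPa.
Initial effective stress: σ'_0 = σ_v − u = 89.79 − 35.806 = 53.984 kPa.
Stress increase at mid-clay by the 2:1 spreading method:
Δσ ≈ qD²/(D+z)² = 276×2²/(2+4.95)² = 22.856 kPa
Final effective stress: σ'_f = σ'_0 + Δσ = 53.984 + 22.856 = 76.84 kPa.
Normally consolidated clay, so the full stress increment lies on the virgin compression line:
S_c = C_c·H/(1+e₀)·log₁₀(σ'_f/σ'_0) = 0.3×7.1/(1+1.09)×log₁₀(76.84/53.984)
    = 1.0191 × 0.15332 = 0.1562 m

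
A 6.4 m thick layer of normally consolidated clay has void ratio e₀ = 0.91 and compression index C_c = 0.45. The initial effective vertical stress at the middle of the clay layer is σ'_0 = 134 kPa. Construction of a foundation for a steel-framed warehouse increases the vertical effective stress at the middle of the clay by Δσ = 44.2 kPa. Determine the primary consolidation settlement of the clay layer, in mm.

Final effective stress: σ'_f = σ'_0 + Δσ = 134 + 44.2 = 178.2 kPa.
Normally consolidated clay, so the full stress increment lies on the virgin compression line:
S_c = C_c·H/(1+e₀)·log₁₀(σ'_f/σ'_0) = 0.45×6.4/(1+0.91)×log₁₀(178.2/134)
    = 1.5079 × 0.1238 = 0.1867 m

S_c ≈ 187 mm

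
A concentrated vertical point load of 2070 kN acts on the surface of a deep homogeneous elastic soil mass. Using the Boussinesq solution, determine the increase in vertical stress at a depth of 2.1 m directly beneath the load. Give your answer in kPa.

Δσ_z ≈ 224 kPa

Boussinesq vertical stress below a point load on an elastic half-space:
Δσ_z = 3P/(2πz²) · [1 + (r/z)²]^(−5/2)
r/z = 0/2.1 = 0; [1+(r/z)²]^(−5/2) = 1.
Δσ_z = 3×2070/(2π×2.1²) × 1 = 224.12 × 1 = 224.1 kPa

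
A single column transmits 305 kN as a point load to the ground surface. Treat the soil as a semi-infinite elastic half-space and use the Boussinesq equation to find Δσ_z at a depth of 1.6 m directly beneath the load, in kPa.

Boussinesq vertical stress below a point load on an elastic half-space:
Δσ_z = 3P/(2πz²) · [1 + (r/z)²]^(−5/2)
r/z = 0/1.6 = 0; [1+(r/z)²]^(−5/2) = 1.
Δσ_z = 3×305/(2π×1.6²) × 1 = 56.885 × 1 = 56.88 kPa

Δσ_z ≈ 56.9 kPa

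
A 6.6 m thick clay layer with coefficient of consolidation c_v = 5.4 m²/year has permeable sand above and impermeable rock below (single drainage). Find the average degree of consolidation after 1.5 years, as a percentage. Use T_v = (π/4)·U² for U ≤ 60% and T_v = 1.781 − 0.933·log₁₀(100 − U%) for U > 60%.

U ≈ 48.7 %

Drainage path length: H_d = H = 6.6 m (single drainage).
T_v = c_v·t/H_d² = 5.4×1.5/6.6² = 0.18595.
T_v = 0.18595 corresponds to the U ≤ 60% branch:
U = √(4T_v/π) = 0.4866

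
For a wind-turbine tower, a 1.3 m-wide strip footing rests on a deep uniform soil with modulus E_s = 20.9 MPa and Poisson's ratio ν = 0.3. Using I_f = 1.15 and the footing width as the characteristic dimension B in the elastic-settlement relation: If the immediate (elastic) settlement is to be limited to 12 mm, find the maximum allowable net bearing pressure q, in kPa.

q ≈ 184 kPa

E_s = 20.9 MPa = 20900 kPa.
S_e = q·B·(1−ν²)/E_s · I_f  ⇒  q = S_e·E_s / (B·(1−ν²)·I_f).
q = 0.012 × 20900 / (1.3 × 0.91 × 1.15) = 184.4 kPa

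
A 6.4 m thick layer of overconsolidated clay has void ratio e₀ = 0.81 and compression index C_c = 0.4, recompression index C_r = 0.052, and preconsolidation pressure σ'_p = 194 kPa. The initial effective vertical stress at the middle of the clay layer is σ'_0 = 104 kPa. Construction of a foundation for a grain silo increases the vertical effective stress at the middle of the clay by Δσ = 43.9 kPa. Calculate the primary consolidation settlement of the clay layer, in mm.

Final effective stress: σ'_f = 104 + 43.9 = 147.9 kPa.
σ'_f = 147.9 ≤ σ'_p = 194 kPa, so the clay remains overconsolidated and only the recompression index applies:
S_c = C_r·H/(1+e₀)·log₁₀(σ'_f/σ'_0) = 0.052×6.4/1.81×log₁₀(147.9/104)
    = 0.18387 × 0.15293 = 0.02812 m

S_c ≈ 28.1 mm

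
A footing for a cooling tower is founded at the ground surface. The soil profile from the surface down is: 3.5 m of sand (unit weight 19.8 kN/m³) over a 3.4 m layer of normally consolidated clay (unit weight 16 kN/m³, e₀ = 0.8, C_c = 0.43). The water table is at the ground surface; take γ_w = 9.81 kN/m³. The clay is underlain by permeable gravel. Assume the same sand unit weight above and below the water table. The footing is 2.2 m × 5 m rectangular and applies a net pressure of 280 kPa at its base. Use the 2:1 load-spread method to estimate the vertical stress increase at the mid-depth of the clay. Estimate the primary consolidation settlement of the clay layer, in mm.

Mid-depth of clay below the ground surface: z = 3.5 + 3.4/2 = 5.2 m.
Total vertical stress at mid-clay: σ_v = 19.8×3.5 + 16×1.7 = 96.5 kPa.
Pore pressure: u = 9.81×(5.2 − 0) = 51.012 kPa.
Initial effective stress: σ'_0 = σ_v − u = 96.5 − 51.012 = 45.488 kPa.
Stress increase at mid-clay by the 2:1 spreading method:
Δσ = qBL/((B+z)(L+z)) = 280×2.2×5/((2.2+5.2)(5+5.2)) = 40.806 kPa
Final effective stress: σ'_f = σ'_0 + Δσ = 45.488 + 40.806 = 86.294 kPa.
Normally consolidated clay, so the full stress increment lies on the virgin compression line:
S_c = C_c·H/(1+e₀)·log₁₀(σ'_f/σ'_0) = 0.43×3.4/(1+0.8)×log₁₀(86.294/45.488)
    = 0.81222 × 0.27808 = 0.2259 m

S_c ≈ 226 mm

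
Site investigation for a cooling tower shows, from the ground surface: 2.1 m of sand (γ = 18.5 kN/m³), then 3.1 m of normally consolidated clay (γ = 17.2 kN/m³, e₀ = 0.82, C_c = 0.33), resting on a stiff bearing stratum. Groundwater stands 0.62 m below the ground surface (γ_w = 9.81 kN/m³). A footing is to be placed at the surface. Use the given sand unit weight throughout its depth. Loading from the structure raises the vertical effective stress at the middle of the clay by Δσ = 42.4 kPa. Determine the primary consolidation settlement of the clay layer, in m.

S_c ≈ 0.191 m

Mid-depth of clay below the ground surface: z = 2.1 + 3.1/2 = 3.65 m.
Total vertical stress at mid-clay: σ_v = 18.5×2.1 + 17.2×1.55 = 65.51 kPa.
Pore pressure: u = 9.81×(3.65 − 0.62) = 29.724 kPa.
Initial effective stress: σ'_0 = σ_v − u = 65.51 − 29.724 = 35.786 kPa.
Final effective stress: σ'_f = σ'_0 + Δσ = 35.786 + 42.4 = 78.186 kPa.
Normally consolidated clay, so the full stress increment lies on the virgin compression line:
S_c = C_c·H/(1+e₀)·log₁₀(σ'_f/σ'_0) = 0.33×3.1/(1+0.82)×log₁₀(78.186/35.786)
    = 0.56209 × 0.33942 = 0.1908 m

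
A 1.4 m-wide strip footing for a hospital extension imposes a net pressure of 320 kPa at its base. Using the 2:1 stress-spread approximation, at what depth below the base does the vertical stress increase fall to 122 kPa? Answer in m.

2:1 spreading — at depth z the loaded area has grown by z in each plan dimension:
qB/(B+z) = Δσ_z ⇒ z = qB/Δσ_z − B = 320×1.4/122 − 1.4 = 2.272 m

z ≈ 2.27 m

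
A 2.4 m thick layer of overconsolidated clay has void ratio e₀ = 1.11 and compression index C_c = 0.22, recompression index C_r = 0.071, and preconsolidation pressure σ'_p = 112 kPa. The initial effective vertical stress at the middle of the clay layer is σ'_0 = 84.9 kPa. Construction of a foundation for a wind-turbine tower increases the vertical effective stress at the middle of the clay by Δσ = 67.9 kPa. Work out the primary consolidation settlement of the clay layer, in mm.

S_c ≈ 43.5 mm

Final effective stress: σ'_f = 84.9 + 67.9 = 152.8 kPa.
σ'_f = 152.8 > σ'_p = 112 kPa, so the stress path crosses the preconsolidation pressure — recompression up to σ'_p, then virgin compression beyond:
S_c = H/(1+e₀)·[C_r·log₁₀(σ'_p/σ'_0) + C_c·log₁₀(σ'_f/σ'_p)]
    = 2.4/2.11 × [0.071×log₁₀(112/84.9) + 0.22×log₁₀(152.8/112)]
    = 1.1374 × [0.008542 + 0.029679] = 0.04347 m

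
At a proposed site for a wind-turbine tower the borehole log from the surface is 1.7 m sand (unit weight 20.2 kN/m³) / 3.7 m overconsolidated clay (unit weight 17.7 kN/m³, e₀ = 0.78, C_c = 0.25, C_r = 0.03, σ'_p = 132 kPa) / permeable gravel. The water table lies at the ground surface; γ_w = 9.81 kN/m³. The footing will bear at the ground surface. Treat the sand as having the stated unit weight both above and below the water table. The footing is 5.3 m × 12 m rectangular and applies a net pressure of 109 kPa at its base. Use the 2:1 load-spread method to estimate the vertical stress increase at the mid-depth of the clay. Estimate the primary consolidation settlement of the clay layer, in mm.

S_c ≈ 25.5 mm

Mid-depth of clay below the ground surface: z = 1.7 + 3.7/2 = 3.55 m.
Total vertical stress at mid-clay: σ_v = 20.2×1.7 + 17.7×1.85 = 67.085 kPa.
Pore pressure: u = 9.81×(3.55 − 0) = 34.825 kPa.
Initial effective stress: σ'_0 = σ_v − u = 67.085 − 34.825 = 32.26 kPa.
Stress increase at mid-clay by the 2:1 spreading method:
Δσ = qBL/((B+z)(L+z)) = 109×5.3×12/((5.3+3.55)(12+3.55)) = 50.374 kPa
Final effective stress: σ'_f = 32.26 + 50.374 = 82.634 kPa.
σ'_f = 82.634 ≤ σ'_p = 132 kPa, so the clay remains overconsolidated and only the recompression index applies:
S_c = C_r·H/(1+e₀)·log₁₀(σ'_f/σ'_0) = 0.03×3.7/1.78×log₁₀(82.634/32.26)
    = 0.062361 × 0.40849 = 0.02547 m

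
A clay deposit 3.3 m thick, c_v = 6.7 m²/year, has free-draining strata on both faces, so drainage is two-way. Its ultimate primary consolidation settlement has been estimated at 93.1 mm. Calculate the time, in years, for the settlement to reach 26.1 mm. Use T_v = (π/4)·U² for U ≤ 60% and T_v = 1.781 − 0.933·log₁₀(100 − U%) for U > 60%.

t ≈ 0.0251 years

Drainage path length: H_d = H/2 = 1.65 m (double drainage).
U = S(t)/S_ult = 26.1/93.1 = 0.2803.
U ≤ 60%: T_v = (π/4)·U² = (π/4)×0.28034² = 0.061726.
t = T_v·H_d²/c_v = 0.061726×1.65²/6.7 = 0.02508 years.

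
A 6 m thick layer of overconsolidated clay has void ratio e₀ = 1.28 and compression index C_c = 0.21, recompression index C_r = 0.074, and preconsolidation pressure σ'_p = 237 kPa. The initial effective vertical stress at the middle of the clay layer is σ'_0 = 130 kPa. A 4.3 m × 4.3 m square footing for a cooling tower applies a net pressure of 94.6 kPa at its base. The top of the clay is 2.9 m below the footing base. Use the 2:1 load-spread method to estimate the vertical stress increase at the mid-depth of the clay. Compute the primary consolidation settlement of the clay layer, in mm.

Mid-depth of clay below the footing base: z = 2.9 + 6/2 = 5.9 m.
Stress increase at mid-clay by the 2:1 spreading method:
Δσ = qBL/((B+z)(L+z)) = 94.6×4.3×4.3/((4.3+5.9)(4.3+5.9)) = 16.812 kPa
Final effective stress: σ'_f = 130 + 16.812 = 146.81 kPa.
σ'_f = 146.81 ≤ σ'_p = 237 kPa, so the clay remains overconsolidated and only the recompression index applies:
S_c = C_r·H/(1+e₀)·log₁₀(σ'_f/σ'_0) = 0.074×6/2.28×log₁₀(146.81/130)
    = 0.19474 × 0.052812 = 0.01028 m

S_c ≈ 10.3 mm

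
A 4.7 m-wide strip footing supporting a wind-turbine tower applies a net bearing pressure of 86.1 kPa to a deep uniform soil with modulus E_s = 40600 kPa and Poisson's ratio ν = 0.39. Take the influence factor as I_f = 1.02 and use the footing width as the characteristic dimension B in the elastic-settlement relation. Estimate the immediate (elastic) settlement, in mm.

Immediate (elastic) settlement: S_e = q·B·(1−ν²)/E_s · I_f.
S_e = 86.1 × 4.7 × (1 − 0.39²) / 40600 × 1.02
    = 86.1 × 4.7 × 0.8479 / 40600 × 1.02
    = 0.00862 m = 8.62 mm

S_e ≈ 8.62 mm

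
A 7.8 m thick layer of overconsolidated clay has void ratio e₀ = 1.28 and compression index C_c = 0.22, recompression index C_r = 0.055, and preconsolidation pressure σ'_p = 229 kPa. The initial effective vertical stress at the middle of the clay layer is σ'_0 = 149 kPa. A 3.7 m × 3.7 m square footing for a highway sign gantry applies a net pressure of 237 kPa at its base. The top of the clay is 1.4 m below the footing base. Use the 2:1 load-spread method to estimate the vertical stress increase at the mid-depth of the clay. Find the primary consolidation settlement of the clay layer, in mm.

S_c ≈ 19.5 mm

Mid-depth of clay below the footing base: z = 1.4 + 7.8/2 = 5.3 m.
Stress increase at mid-clay by the 2:1 spreading method:
Δσ = qBL/((B+z)(L+z)) = 237×3.7×3.7/((3.7+5.3)(3.7+5.3)) = 40.056 kPa
Final effective stress: σ'_f = 149 + 40.056 = 189.06 kPa.
σ'_f = 189.06 ≤ σ'_p = 229 kPa, so the clay remains overconsolidated and only the recompression index applies:
S_c = C_r·H/(1+e₀)·log₁₀(σ'_f/σ'_0) = 0.055×7.8/2.28×log₁₀(189.06/149)
    = 0.18816 × 0.10341 = 0.01946 m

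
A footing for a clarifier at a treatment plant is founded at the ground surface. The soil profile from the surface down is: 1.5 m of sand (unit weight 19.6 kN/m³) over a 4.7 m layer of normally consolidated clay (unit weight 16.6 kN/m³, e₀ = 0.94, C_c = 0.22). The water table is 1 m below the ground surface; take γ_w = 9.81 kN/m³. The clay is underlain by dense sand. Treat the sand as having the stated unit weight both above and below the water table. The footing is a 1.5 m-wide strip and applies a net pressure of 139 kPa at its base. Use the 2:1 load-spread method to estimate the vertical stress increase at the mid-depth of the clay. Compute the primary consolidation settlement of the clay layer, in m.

Mid-depth of clay below the ground surface: z = 1.5 + 4.7/2 = 3.85 m.
Total vertical stress at mid-clay: σ_v = 19.6×1.5 + 16.6×2.35 = 68.41 kPa.
Pore pressure: u = 9.81×(3.85 − 1) = 27.959 kPa.
Initial effective stress: σ'_0 = σ_v − u = 68.41 − 27.959 = 40.451 kPa.
Stress increase at mid-clay by the 2:1 spreading method:
Δσ = qB/(B+z) = 139×1.5/(1.5+3.85) = 38.972 kPa
Final effective stress: σ'_f = σ'_0 + Δσ = 40.451 + 38.972 = 79.423 kPa.
Normally consolidated clay, so the full stress increment lies on the virgin compression line:
S_c = C_c·H/(1+e₀)·log₁₀(σ'_f/σ'_0) = 0.22×4.7/(1+0.94)×log₁₀(79.423/40.451)
    = 0.53299 × 0.29302 = 0.1562 m

S_c ≈ 0.156 m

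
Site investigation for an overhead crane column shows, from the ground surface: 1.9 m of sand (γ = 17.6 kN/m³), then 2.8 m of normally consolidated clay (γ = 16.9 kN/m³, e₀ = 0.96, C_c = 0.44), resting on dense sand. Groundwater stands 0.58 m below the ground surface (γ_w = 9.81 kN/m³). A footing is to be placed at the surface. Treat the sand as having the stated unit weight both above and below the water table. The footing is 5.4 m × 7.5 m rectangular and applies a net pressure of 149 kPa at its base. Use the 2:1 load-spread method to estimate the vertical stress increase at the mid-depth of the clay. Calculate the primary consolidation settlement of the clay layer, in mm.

Mid-depth of clay below the ground surface: z = 1.9 + 2.8/2 = 3.3 m.
Total vertical stress at mid-clay: σ_v = 17.6×1.9 + 16.9×1.4 = 57.1 kPa.
Pore pressure: u = 9.81×(3.3 − 0.58) = 26.683 kPa.
Initial effective stress: σ'_0 = σ_v − u = 57.1 − 26.683 = 30.417 kPa.
Stress increase at mid-clay by the 2:1 spreading method:
Δσ = qBL/((B+z)(L+z)) = 149×5.4×7.5/((5.4+3.3)(7.5+3.3)) = 64.224 kPa
Final effective stress: σ'_f = σ'_0 + Δσ = 30.417 + 64.224 = 94.641 kPa.
Normally consolidated clay, so the full stress increment lies on the virgin compression line:
S_c = C_c·H/(1+e₀)·log₁₀(σ'_f/σ'_0) = 0.44×2.8/(1+0.96)×log₁₀(94.641/30.417)
    = 0.62857 × 0.49296 = 0.3099 m

S_c ≈ 310 mm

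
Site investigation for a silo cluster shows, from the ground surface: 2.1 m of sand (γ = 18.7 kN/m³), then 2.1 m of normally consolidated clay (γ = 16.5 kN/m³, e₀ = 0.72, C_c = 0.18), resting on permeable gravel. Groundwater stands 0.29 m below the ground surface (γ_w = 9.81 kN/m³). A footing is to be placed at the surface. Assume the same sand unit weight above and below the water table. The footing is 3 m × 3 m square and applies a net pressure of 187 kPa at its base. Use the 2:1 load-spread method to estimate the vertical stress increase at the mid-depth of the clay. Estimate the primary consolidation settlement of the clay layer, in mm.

S_c ≈ 89.7 mm

Mid-depth of clay below the ground surface: z = 2.1 + 2.1/2 = 3.15 m.
Total vertical stress at mid-clay: σ_v = 18.7×2.1 + 16.5×1.05 = 56.595 kPa.
Pore pressure: u = 9.81×(3.15 − 0.29) = 28.057 kPa.
Initial effective stress: σ'_0 = σ_v − u = 56.595 − 28.057 = 28.538 kPa.
Stress increase at mid-clay by the 2:1 spreading method:
Δσ = qBL/((B+z)(L+z)) = 187×3×3/((3+3.15)(3+3.15)) = 44.497 kPa
Final effective stress: σ'_f = σ'_0 + Δσ = 28.538 + 44.497 = 73.035 kPa.
Normally consolidated clay, so the full stress increment lies on the virgin compression line:
S_c = C_c·H/(1+e₀)·log₁₀(σ'_f/σ'_0) = 0.18×2.1/(1+0.72)×log₁₀(73.035/28.538)
    = 0.21977 × 0.40811 = 0.08969 m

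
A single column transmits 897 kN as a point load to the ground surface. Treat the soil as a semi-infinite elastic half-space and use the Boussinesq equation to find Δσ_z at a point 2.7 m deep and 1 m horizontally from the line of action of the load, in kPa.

Δσ_z ≈ 42.6 kPa

Boussinesq vertical stress below a point load on an elastic half-space:
Δσ_z = 3P/(2πz²) · [1 + (r/z)²]^(−5/2)
r/z = 1/2.7 = 0.37037; [1+(r/z)²]^(−5/2) = 0.72516.
Δσ_z = 3×897/(2π×2.7²) × 0.72516 = 58.75 × 0.72516 = 42.6 kPa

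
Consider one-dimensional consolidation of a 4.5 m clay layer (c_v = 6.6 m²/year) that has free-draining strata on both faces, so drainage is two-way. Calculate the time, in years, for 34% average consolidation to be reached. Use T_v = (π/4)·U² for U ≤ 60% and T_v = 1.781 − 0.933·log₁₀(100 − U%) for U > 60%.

Drainage path length: H_d = H/2 = 2.25 m (double drainage).
U ≤ 60%: T_v = (π/4)·U² = (π/4)×0.34² = 0.090792.
t = T_v·H_d²/c_v = 0.090792×2.25²/6.6 = 0.06964 years.

t ≈ 0.0696 years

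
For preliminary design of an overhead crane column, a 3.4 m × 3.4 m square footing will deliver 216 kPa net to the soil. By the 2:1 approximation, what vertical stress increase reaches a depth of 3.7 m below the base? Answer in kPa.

By the 2:1 method the load spreads at 1 horizontal : 2 vertical, so at depth z the loaded area has grown by z in each plan dimension:
Δσ = qBL/((B+z)(L+z)) = 216×3.4×3.4/((3.4+3.7)(3.4+3.7)) = 49.533 kPa

Δσ_z ≈ 49.5 kPa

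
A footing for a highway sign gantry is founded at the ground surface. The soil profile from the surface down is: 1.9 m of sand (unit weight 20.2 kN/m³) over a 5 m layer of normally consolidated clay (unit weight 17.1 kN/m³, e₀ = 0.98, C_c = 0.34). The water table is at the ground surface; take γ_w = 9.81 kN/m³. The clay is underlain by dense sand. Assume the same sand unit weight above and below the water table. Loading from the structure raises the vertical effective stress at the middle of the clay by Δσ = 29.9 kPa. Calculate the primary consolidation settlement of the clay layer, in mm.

S_c ≈ 217 mm

Mid-depth of clay below the ground surface: z = 1.9 + 5/2 = 4.4 m.
Total vertical stress at mid-clay: σ_v = 20.2×1.9 + 17.1×2.5 = 81.13 kPa.
Pore pressure: u = 9.81×(4.4 − 0) = 43.164 kPa.
Initial effective stress: σ'_0 = σ_v − u = 81.13 − 43.164 = 37.966 kPa.
Final effective stress: σ'_f = σ'_0 + Δσ = 37.966 + 29.9 = 67.866 kPa.
Normally consolidated clay, so the full stress increment lies on the virgin compression line:
S_c = C_c·H/(1+e₀)·log₁₀(σ'_f/σ'_0) = 0.34×5/(1+0.98)×log₁₀(67.866/37.966)
    = 0.85859 × 0.25226 = 0.2166 m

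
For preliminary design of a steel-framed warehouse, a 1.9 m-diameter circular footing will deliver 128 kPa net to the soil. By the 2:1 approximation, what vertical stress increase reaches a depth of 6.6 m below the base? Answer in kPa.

By the 2:1 method the load spreads at 1 horizontal : 2 vertical, so at depth z the loaded area has grown by z in each plan dimension:
Δσ ≈ qD²/(D+z)² = 128×1.9²/(1.9+6.6)² = 6.3956 kPa

Δσ_z ≈ 6.4 kPa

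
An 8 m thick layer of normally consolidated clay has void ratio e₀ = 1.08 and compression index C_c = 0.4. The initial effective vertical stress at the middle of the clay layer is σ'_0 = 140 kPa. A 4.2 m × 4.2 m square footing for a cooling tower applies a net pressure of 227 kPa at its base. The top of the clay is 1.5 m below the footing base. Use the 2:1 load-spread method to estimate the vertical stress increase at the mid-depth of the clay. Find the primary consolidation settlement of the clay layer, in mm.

S_c ≈ 177 mm

Mid-depth of clay below the footing base: z = 1.5 + 8/2 = 5.5 m.
Stress increase at mid-clay by the 2:1 spreading method:
Δσ = qBL/((B+z)(L+z)) = 227×4.2×4.2/((4.2+5.5)(4.2+5.5)) = 42.558 kPa
Final effective stress: σ'_f = σ'_0 + Δσ = 140 + 42.558 = 182.56 kPa.
Normally consolidated clay, so the full stress increment lies on the virgin compression line:
S_c = C_c·H/(1+e₀)·log₁₀(σ'_f/σ'_0) = 0.4×8/(1+1.08)×log₁₀(182.56/140)
    = 1.5385 × 0.11528 = 0.1774 m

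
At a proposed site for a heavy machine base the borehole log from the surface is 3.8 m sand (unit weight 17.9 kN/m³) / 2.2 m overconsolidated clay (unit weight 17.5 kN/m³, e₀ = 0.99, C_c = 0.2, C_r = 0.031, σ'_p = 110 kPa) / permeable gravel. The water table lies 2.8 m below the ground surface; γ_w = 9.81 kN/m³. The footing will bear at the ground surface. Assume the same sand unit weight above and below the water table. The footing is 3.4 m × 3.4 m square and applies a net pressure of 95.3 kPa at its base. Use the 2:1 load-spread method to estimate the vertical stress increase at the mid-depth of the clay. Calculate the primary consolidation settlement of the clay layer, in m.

S_c ≈ 0.0032 m

Mid-depth of clay below the ground surface: z = 3.8 + 2.2/2 = 4.9 m.
Total vertical stress at mid-clay: σ_v = 17.9×3.8 + 17.5×1.1 = 87.27 kPa.
Pore pressure: u = 9.81×(4.9 − 2.8) = 20.601 kPa.
Initial effective stress: σ'_0 = σ_v − u = 87.27 − 20.601 = 66.669 kPa.
Stress increase at mid-clay by the 2:1 spreading method:
Δσ = qBL/((B+z)(L+z)) = 95.3×3.4×3.4/((3.4+4.9)(3.4+4.9)) = 15.992 kPa
Final effective stress: σ'_f = 66.669 + 15.992 = 82.661 kPa.
σ'_f = 82.661 ≤ σ'_p = 110 kPa, so the clay remains overconsolidated and only the recompression index applies:
S_c = C_r·H/(1+e₀)·log₁₀(σ'_f/σ'_0) = 0.031×2.2/1.99×log₁₀(82.661/66.669)
    = 0.03427 × 0.093377 = 0.0032 m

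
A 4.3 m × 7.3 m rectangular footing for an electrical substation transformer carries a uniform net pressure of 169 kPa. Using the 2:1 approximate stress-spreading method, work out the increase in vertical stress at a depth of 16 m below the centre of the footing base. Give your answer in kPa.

Δσ_z ≈ 11.2 kPa

By the 2:1 method the load spreads at 1 horizontal : 2 vertical, so at depth z the loaded area has grown by z in each plan dimension:
Δσ = qBL/((B+z)(L+z)) = 169×4.3×7.3/((4.3+16)(7.3+16)) = 11.216 kPa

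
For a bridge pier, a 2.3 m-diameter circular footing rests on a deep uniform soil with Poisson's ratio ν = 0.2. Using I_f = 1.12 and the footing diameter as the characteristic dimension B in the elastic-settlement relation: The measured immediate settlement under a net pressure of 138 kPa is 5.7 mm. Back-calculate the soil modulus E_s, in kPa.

E_s ≈ 59900 kPa

S_e = q·B·(1−ν²)/E_s · I_f  ⇒  E_s = q·B·(1−ν²)·I_f / S_e.
E_s = 138 × 2.3 × 0.96 × 1.12 / 0.0057 = 59870 kPa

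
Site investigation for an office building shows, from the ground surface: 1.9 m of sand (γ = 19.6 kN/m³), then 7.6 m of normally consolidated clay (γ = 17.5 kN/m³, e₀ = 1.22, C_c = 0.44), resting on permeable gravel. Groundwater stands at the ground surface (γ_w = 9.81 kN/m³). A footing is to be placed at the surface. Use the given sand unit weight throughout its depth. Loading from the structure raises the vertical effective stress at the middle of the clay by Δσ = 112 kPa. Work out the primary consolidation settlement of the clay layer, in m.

S_c ≈ 0.789 m

Mid-depth of clay below the ground surface: z = 1.9 + 7.6/2 = 5.7 m.
Total vertical stress at mid-clay: σ_v = 19.6×1.9 + 17.5×3.8 = 103.74 kPa.
Pore pressure: u = 9.81×(5.7 − 0) = 55.917 kPa.
Initial effective stress: σ'_0 = σ_v − u = 103.74 − 55.917 = 47.823 kPa.
Final effective stress: σ'_f = σ'_0 + Δσ = 47.823 + 112 = 159.82 kPa.
Normally consolidated clay, so the full stress increment lies on the virgin compression line:
S_c = C_c·H/(1+e₀)·log₁₀(σ'_f/σ'_0) = 0.44×7.6/(1+1.22)×log₁₀(159.82/47.823)
    = 1.5063 × 0.52399 = 0.7893 m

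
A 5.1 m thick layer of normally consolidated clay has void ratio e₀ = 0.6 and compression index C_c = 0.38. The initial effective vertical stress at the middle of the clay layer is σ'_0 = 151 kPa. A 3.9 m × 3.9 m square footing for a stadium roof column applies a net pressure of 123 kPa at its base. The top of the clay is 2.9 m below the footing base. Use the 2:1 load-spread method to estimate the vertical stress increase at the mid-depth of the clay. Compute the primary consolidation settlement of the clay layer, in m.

Mid-depth of clay below the footing base: z = 2.9 + 5.1/2 = 5.45 m.
Stress increase at mid-clay by the 2:1 spreading method:
Δσ = qBL/((B+z)(L+z)) = 123×3.9×3.9/((3.9+5.45)(3.9+5.45)) = 21.4 kPa
Final effective stress: σ'_f = σ'_0 + Δσ = 151 + 21.4 = 172.4 kPa.
Normally consolidated clay, so the full stress increment lies on the virgin compression line:
S_c = C_c·H/(1+e₀)·log₁₀(σ'_f/σ'_0) = 0.38×5.1/(1+0.6)×log₁₀(172.4/151)
    = 1.2112 × 0.05756 = 0.06972 m

S_c ≈ 0.0697 m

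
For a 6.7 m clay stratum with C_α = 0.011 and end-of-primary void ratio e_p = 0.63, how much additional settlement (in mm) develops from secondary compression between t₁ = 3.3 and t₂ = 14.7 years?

S_s ≈ 29.3 mm

Secondary compression: S_s = C_α·H/(1+e_p)·log₁₀(t₂/t₁)
S_s = 0.011×6.7/(1+0.63)×log₁₀(14.7/3.3)
    = 0.04521 × 0.6488 = 0.02934 m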